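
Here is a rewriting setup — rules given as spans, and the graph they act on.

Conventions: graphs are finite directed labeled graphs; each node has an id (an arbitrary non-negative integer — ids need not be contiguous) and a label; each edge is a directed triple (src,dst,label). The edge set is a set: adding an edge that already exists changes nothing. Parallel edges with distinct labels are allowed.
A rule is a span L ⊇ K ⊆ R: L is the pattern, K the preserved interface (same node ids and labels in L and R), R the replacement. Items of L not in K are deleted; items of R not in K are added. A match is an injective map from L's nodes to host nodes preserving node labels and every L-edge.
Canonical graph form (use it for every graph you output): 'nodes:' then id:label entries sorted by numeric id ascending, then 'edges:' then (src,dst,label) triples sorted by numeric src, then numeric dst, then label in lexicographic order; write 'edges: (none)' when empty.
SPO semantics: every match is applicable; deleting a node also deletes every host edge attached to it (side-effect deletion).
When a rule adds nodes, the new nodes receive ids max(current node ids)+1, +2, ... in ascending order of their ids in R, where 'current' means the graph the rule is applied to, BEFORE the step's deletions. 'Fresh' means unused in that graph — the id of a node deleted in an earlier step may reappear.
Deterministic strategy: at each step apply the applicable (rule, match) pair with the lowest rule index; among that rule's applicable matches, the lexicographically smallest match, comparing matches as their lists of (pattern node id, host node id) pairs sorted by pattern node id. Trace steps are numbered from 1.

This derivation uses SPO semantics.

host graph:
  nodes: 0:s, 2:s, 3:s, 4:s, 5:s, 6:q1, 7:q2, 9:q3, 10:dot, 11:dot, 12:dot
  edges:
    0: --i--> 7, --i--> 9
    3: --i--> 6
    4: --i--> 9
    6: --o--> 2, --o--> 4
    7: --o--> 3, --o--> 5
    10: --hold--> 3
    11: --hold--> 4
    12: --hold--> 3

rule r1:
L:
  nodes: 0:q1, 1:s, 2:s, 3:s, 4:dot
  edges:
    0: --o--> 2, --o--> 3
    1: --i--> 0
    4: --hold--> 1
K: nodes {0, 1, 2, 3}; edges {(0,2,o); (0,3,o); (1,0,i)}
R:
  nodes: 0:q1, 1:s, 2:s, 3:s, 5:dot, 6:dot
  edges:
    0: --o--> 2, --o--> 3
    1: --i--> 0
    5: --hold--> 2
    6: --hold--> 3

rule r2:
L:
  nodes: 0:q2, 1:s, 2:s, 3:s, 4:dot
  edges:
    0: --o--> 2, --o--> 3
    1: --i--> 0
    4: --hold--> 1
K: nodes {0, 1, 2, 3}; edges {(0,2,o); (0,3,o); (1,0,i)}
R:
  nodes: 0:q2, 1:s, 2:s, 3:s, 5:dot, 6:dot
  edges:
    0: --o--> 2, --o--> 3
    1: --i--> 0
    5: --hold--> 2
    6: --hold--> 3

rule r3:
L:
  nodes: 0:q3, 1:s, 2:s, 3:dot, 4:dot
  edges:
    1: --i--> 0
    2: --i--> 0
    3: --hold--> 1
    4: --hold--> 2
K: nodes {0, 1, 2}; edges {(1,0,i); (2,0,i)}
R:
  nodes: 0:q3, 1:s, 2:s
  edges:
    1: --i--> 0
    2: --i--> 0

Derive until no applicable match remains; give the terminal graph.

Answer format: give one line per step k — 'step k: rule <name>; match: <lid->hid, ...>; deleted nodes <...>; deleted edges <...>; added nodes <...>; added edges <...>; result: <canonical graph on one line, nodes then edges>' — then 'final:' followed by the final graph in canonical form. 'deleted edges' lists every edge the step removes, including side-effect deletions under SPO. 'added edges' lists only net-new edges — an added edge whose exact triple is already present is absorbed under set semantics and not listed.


step 1: rule r1; match: 0->6, 1->3, 2->2, 3->4, 4->10; deleted nodes 10; deleted edges (10,3,hold); added nodes 13, 14; added edges (13,2,hold); (14,4,hold); result: nodes: 0:s, 2:s, 3:s, 4:s, 5:s, 6:q1, 7:q2, 9:q3, 11:dot, 12:dot, 13:dot, 14:dot edges: (0,7,i); (0,9,i); (3,6,i); (4,9,i); (6,2,o); (6,4,o); (7,3,o); (7,5,o); (11,4,hold); (12,3,hold); (13,2,hold); (14,4,hold)
step 2: rule r1; match: 0->6, 1->3, 2->2, 3->4, 4->12; deleted nodes 12; deleted edges (12,3,hold); added nodes 15, 16; added edges (15,2,hold); (16,4,hold); result: nodes: 0:s, 2:s, 3:s, 4:s, 5:s, 6:q1, 7:q2, 9:q3, 11:dot, 13:dot, 14:dot, 15:dot, 16:dot edges: (0,7,i); (0,9,i); (3,6,i); (4,9,i); (6,2,o); (6,4,o); (7,3,o); (7,5,o); (11,4,hold); (13,2,hold); (14,4,hold); (15,2,hold); (16,4,hold)
final:
nodes: 0:s, 2:s, 3:s, 4:s, 5:s, 6:q1, 7:q2, 9:q3, 11:dot, 13:dot, 14:dot, 15:dot, 16:dot
edges: (0,7,i); (0,9,i); (3,6,i); (4,9,i); (6,2,o); (6,4,o); (7,3,o); (7,5,o); (11,4,hold); (13,2,hold); (14,4,hold); (15,2,hold); (16,4,hold)


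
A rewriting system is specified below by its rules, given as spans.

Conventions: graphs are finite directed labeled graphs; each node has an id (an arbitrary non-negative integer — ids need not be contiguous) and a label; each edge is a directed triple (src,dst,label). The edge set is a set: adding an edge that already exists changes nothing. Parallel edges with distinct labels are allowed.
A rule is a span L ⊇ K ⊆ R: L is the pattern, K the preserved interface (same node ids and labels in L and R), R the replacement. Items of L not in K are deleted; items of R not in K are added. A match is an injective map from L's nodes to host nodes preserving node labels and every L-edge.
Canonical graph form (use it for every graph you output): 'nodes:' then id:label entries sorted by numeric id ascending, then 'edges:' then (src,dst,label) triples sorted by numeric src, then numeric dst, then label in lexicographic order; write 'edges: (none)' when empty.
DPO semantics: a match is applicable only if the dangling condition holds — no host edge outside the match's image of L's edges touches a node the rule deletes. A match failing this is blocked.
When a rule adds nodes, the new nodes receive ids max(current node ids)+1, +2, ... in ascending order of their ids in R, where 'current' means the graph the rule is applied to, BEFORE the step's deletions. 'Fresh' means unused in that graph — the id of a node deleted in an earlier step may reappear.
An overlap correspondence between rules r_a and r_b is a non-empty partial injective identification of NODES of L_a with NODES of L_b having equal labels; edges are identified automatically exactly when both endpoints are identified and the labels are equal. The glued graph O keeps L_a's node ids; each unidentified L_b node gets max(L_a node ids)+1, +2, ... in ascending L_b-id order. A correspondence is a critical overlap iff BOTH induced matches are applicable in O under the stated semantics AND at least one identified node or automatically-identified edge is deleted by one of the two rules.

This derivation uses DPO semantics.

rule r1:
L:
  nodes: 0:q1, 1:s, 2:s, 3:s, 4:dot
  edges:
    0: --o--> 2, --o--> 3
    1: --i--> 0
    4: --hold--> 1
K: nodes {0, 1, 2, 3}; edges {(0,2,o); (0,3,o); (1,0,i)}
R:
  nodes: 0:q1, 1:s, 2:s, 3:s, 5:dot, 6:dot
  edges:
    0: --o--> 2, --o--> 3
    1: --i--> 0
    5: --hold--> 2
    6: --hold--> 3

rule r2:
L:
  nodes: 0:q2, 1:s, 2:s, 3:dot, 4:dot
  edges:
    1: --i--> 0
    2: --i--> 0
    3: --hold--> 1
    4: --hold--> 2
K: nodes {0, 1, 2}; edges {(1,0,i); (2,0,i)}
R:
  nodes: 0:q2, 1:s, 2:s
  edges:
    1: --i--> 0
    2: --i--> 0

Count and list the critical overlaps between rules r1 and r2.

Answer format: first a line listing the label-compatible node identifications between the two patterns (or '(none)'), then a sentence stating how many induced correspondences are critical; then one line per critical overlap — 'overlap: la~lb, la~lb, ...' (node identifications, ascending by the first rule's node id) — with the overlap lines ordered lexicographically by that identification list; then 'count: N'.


label-compatible node identifications between L(r1) and L(r2): 1~1, 1~2, 2~1, 2~2, 3~1, 3~2, 4~3, 4~4
6 of the induced correspondences are critical overlaps of r1 and r2.
overlap: 1~1, 2~2, 4~3
overlap: 1~1, 3~2, 4~3
overlap: 1~1, 4~3
overlap: 1~2, 2~1, 4~4
overlap: 1~2, 3~1, 4~4
overlap: 1~2, 4~4
count: 6


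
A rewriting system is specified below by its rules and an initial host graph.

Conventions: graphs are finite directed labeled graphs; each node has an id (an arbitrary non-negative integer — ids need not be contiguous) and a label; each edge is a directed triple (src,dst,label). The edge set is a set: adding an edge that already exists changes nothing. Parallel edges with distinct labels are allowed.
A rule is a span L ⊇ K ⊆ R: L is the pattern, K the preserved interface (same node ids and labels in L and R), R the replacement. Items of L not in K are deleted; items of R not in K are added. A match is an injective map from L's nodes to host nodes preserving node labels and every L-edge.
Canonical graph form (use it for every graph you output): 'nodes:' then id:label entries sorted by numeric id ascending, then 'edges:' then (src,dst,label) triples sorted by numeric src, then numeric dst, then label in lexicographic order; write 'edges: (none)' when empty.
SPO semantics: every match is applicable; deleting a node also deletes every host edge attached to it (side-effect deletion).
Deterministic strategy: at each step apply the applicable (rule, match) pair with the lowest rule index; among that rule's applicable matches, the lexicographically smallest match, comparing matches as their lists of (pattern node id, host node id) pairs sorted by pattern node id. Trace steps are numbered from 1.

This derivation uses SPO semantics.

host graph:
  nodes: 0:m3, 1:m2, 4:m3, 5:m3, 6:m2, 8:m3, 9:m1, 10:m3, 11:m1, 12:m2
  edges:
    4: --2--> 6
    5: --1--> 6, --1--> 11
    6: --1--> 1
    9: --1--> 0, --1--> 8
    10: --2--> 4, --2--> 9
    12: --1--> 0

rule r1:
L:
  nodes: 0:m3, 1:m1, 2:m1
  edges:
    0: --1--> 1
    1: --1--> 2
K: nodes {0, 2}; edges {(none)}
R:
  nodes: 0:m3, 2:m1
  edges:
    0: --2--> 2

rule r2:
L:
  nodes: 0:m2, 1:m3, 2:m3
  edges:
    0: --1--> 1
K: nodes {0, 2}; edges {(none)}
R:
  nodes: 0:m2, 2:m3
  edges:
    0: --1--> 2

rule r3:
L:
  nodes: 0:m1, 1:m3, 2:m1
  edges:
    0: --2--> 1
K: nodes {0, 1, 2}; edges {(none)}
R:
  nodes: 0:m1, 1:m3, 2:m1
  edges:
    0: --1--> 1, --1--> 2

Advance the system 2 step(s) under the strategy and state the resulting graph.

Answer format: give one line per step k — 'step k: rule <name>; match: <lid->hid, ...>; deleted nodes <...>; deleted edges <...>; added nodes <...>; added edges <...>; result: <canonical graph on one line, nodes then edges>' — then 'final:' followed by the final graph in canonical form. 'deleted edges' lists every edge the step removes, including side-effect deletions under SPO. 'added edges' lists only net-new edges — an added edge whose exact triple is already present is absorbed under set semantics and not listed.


step 1: rule r2; match: 0->12, 1->0, 2->4; deleted nodes 0; deleted edges (9,0,1); (12,0,1); added nodes (none); added edges (12,4,1); result: nodes: 1:m2, 4:m3, 5:m3, 6:m2, 8:m3, 9:m1, 10:m3, 11:m1, 12:m2 edges: (4,6,2); (5,6,1); (5,11,1); (6,1,1); (9,8,1); (10,4,2); (10,9,2); (12,4,1)
step 2: rule r2; match: 0->12, 1->4, 2->5; deleted nodes 4; deleted edges (4,6,2); (10,4,2); (12,4,1); added nodes (none); added edges (12,5,1); result: nodes: 1:m2, 5:m3, 6:m2, 8:m3, 9:m1, 10:m3, 11:m1, 12:m2 edges: (5,6,1); (5,11,1); (6,1,1); (9,8,1); (10,9,2); (12,5,1)
final:
nodes: 1:m2, 5:m3, 6:m2, 8:m3, 9:m1, 10:m3, 11:m1, 12:m2
edges: (5,6,1); (5,11,1); (6,1,1); (9,8,1); (10,9,2); (12,5,1)


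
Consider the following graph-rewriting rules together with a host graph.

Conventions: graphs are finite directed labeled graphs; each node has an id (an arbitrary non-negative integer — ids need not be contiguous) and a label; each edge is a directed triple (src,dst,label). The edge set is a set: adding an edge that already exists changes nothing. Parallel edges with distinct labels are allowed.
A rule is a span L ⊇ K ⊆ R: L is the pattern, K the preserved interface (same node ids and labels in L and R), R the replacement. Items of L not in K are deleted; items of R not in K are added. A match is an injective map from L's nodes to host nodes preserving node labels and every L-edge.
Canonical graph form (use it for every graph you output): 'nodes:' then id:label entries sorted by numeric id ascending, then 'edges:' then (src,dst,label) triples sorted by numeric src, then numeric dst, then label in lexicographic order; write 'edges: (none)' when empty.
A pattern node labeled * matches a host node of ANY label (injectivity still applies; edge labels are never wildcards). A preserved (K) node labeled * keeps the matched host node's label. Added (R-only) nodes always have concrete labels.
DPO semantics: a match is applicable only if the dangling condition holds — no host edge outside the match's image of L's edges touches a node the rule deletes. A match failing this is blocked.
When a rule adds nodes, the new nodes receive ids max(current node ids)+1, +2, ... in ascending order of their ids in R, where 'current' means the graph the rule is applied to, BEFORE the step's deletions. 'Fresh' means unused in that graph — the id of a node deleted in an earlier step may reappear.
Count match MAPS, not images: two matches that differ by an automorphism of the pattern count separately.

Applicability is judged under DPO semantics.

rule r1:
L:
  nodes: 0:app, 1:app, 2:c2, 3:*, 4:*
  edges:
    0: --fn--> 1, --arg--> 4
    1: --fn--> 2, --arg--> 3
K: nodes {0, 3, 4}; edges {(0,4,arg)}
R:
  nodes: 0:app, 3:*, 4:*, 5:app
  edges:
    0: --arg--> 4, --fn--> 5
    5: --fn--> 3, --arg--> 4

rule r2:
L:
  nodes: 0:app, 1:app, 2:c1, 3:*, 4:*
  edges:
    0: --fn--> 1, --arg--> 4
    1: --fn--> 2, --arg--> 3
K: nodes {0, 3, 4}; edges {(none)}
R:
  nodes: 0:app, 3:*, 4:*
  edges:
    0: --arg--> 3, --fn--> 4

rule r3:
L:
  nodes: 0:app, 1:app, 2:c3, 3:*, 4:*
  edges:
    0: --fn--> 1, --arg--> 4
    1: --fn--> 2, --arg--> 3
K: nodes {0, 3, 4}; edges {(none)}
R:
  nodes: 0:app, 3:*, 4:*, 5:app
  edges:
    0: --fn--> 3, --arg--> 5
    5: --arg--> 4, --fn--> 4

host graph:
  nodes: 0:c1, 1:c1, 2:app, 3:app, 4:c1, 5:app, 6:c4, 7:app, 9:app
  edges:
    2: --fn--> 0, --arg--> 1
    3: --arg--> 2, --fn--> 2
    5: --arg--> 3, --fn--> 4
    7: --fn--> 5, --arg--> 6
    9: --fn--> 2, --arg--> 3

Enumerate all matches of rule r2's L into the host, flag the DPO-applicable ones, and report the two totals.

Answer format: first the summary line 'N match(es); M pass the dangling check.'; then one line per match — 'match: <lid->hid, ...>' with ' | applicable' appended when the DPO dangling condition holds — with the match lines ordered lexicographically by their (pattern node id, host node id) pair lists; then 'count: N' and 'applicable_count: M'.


2 match(es); 1 pass the dangling check.
match: 0->7, 1->5, 2->4, 3->3, 4->6 | applicable
match: 0->9, 1->2, 2->0, 3->1, 4->3
count: 2
applicable_count: 1


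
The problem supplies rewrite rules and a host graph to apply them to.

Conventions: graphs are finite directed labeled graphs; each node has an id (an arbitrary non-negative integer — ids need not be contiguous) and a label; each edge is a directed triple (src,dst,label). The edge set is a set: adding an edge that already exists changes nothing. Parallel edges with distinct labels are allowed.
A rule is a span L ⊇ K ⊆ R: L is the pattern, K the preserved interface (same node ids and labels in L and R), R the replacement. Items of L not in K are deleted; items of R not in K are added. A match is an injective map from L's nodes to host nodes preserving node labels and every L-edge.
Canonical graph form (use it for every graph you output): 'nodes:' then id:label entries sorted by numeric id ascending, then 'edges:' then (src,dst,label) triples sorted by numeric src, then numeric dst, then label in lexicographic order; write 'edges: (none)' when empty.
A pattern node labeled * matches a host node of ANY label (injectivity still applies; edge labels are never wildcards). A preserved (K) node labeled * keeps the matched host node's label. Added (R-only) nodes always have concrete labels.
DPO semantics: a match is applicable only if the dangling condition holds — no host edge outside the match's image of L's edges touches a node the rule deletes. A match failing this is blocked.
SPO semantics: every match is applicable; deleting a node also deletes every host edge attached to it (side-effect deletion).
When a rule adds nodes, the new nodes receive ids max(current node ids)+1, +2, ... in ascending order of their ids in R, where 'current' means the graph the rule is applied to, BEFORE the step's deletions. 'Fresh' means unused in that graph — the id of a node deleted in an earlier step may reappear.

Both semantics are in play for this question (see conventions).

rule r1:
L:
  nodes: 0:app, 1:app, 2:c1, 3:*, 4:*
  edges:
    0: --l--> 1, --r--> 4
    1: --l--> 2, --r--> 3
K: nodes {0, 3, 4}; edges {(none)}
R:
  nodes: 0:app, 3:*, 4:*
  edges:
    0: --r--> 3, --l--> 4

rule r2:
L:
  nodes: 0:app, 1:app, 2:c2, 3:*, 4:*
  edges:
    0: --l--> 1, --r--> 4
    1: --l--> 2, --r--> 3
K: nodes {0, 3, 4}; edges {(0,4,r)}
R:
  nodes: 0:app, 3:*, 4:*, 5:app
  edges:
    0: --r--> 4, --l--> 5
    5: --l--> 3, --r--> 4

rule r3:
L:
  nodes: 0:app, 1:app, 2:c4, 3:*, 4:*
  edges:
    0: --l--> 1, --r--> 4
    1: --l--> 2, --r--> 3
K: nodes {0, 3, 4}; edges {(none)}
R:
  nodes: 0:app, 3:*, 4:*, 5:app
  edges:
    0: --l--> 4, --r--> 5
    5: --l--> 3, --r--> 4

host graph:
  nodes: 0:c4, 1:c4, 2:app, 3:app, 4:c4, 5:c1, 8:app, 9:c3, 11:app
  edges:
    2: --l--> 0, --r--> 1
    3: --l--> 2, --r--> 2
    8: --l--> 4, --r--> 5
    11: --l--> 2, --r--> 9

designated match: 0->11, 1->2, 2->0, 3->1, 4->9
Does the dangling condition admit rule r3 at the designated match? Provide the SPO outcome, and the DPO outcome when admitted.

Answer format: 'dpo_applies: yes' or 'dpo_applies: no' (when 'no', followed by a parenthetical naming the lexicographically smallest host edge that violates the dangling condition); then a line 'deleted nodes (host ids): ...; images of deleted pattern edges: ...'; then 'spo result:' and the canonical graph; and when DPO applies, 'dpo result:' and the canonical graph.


dpo_applies: no
(the rule deletes node 2, which keeps host edge (3,2,l) outside the match image — the dangling condition fails, DPO blocks; SPO proceeds and side-deletes such edges)
deleted nodes (host ids): 0, 2; images of deleted pattern edges: (2,0,l); (2,1,r); (11,2,l); (11,9,r)
spo result:
nodes: 1:c4, 3:app, 4:c4, 5:c1, 8:app, 9:c3, 11:app, 12:app
edges: (8,4,l); (8,5,r); (11,9,l); (11,12,r); (12,1,l); (12,9,r)


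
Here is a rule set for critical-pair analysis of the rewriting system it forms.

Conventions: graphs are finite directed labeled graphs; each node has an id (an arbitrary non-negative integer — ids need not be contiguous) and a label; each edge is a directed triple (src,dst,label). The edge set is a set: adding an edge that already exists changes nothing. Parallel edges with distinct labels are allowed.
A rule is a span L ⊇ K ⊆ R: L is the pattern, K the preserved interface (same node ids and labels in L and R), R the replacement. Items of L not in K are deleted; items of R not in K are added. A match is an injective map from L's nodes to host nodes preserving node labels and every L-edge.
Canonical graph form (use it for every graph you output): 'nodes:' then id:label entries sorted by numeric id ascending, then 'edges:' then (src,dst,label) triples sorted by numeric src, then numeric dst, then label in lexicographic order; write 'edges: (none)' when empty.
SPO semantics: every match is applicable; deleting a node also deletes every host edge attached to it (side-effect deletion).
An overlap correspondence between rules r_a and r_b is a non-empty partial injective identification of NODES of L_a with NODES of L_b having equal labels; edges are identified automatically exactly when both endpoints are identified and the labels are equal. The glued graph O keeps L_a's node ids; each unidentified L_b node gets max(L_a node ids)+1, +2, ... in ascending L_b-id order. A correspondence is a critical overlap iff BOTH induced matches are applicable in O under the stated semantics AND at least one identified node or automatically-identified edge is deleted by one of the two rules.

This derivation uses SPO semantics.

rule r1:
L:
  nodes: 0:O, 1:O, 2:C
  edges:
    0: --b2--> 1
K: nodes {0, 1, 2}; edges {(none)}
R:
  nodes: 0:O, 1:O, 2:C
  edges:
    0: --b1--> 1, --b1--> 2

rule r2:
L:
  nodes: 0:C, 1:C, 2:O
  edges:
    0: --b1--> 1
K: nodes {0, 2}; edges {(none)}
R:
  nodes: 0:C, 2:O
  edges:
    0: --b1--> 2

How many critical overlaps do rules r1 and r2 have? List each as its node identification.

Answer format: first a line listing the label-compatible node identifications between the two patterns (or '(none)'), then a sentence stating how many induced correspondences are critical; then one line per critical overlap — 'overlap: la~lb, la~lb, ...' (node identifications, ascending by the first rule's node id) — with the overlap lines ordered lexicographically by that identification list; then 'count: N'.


label-compatible node identifications between L(r1) and L(r2): 0~2, 1~2, 2~0, 2~1
3 of the induced correspondences are critical overlaps of r1 and r2.
overlap: 0~2, 2~1
overlap: 1~2, 2~1
overlap: 2~1
count: 3


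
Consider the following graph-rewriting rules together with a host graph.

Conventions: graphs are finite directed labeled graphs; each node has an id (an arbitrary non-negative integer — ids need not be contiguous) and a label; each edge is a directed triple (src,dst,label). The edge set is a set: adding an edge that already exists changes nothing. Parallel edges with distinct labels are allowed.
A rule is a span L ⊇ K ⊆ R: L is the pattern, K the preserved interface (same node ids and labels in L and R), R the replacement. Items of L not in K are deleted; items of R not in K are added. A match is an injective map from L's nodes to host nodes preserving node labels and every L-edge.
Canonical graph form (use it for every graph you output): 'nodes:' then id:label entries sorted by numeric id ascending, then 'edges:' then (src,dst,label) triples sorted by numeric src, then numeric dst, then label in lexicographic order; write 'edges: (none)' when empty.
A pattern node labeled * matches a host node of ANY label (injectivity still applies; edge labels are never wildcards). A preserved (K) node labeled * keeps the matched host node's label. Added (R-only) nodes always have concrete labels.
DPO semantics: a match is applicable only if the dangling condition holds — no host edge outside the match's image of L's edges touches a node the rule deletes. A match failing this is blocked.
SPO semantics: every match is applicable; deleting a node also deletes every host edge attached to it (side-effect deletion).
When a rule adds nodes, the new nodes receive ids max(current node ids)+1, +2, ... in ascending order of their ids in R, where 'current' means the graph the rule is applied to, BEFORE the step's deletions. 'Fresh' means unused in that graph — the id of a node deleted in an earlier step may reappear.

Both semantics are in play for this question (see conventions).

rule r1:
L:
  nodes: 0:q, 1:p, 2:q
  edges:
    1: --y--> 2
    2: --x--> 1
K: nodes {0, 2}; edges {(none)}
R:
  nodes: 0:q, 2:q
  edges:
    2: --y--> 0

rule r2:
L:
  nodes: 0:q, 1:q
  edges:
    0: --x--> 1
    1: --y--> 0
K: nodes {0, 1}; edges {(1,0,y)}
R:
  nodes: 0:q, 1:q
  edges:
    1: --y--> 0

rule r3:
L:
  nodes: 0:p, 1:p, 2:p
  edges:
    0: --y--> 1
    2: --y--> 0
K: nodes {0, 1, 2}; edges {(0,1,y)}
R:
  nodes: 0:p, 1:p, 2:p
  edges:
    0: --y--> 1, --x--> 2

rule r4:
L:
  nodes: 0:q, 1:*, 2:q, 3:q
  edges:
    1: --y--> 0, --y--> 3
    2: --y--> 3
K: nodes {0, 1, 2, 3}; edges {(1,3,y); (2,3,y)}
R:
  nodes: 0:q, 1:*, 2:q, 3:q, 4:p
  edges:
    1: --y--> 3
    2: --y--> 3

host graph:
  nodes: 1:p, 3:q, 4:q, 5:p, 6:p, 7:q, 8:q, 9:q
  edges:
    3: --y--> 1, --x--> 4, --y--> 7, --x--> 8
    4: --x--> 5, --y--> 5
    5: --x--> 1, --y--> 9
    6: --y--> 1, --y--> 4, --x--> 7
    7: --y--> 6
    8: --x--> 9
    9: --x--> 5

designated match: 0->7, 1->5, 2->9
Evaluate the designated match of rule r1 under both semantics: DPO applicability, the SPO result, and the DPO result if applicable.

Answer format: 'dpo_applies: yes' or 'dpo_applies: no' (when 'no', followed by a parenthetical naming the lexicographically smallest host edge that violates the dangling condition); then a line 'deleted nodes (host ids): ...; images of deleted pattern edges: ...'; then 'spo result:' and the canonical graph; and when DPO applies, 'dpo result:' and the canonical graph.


dpo_applies: no
(the rule deletes node 5, which keeps host edge (4,5,x) outside the match image — the dangling condition fails, DPO blocks; SPO proceeds and side-deletes such edges)
deleted nodes (host ids): 5; images of deleted pattern edges: (5,9,y); (9,5,x)
spo result:
nodes: 1:p, 3:q, 4:q, 6:p, 7:q, 8:q, 9:q
edges: (3,1,y); (3,4,x); (3,7,y); (3,8,x); (6,1,y); (6,4,y); (6,7,x); (7,6,y); (8,9,x); (9,7,y)


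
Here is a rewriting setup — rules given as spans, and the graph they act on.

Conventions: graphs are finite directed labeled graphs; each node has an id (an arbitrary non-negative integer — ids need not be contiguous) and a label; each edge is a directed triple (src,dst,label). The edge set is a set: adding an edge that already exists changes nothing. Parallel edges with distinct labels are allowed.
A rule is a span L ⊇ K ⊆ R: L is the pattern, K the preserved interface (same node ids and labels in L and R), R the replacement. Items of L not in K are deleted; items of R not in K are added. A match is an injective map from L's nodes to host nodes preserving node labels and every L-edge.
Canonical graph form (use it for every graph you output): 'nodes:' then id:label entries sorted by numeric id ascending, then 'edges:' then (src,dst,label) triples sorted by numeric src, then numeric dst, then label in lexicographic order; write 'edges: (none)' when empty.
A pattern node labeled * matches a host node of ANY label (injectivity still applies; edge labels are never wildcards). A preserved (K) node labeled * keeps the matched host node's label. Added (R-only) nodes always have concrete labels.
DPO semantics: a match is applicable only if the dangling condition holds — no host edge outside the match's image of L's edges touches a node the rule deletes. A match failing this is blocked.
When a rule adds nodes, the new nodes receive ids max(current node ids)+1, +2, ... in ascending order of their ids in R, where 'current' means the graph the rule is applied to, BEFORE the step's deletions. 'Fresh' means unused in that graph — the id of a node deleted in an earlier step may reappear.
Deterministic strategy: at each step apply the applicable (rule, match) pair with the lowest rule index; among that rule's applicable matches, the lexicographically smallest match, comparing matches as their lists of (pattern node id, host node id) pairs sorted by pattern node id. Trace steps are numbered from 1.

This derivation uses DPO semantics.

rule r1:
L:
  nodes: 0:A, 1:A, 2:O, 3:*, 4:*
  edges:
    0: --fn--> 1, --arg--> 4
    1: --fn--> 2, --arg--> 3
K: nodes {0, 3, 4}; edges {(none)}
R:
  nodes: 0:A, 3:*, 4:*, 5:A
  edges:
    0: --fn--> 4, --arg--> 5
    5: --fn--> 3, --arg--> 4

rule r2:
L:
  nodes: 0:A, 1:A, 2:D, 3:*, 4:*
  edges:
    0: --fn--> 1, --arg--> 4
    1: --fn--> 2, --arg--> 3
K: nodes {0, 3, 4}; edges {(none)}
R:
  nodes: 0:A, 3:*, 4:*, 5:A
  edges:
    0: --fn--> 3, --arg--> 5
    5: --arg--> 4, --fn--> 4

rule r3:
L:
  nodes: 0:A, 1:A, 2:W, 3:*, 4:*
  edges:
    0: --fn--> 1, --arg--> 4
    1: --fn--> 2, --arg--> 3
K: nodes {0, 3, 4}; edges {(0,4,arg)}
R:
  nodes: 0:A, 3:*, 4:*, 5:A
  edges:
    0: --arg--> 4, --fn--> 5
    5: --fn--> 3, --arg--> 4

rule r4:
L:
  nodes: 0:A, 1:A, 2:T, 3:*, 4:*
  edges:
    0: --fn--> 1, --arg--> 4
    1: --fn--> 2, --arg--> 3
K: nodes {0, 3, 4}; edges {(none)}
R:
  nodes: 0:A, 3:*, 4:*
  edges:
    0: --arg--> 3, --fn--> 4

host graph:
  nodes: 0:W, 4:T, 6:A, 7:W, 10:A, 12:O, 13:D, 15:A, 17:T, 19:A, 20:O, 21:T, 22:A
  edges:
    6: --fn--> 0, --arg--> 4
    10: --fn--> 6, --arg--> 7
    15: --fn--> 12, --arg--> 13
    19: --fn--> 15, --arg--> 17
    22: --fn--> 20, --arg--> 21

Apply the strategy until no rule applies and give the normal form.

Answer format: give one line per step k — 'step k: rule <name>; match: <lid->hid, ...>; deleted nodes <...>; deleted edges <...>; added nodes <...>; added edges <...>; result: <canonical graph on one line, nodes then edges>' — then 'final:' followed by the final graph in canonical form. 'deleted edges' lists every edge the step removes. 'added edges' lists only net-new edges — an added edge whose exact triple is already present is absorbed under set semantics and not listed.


step 1: rule r1; match: 0->19, 1->15, 2->12, 3->13, 4->17; deleted nodes 12, 15; deleted edges (15,12,fn); (15,13,arg); (19,15,fn); (19,17,arg); added nodes 23; added edges (19,17,fn); (19,23,arg); (23,13,fn); (23,17,arg); result: nodes: 0:W, 4:T, 6:A, 7:W, 10:A, 13:D, 17:T, 19:A, 20:O, 21:T, 22:A, 23:A edges: (6,0,fn); (6,4,arg); (10,6,fn); (10,7,arg); (19,17,fn); (19,23,arg); (22,20,fn); (22,21,arg); (23,13,fn); (23,17,arg)
step 2: rule r3; match: 0->10, 1->6, 2->0, 3->4, 4->7; deleted nodes 0, 6; deleted edges (6,0,fn); (6,4,arg); (10,6,fn); added nodes 24; added edges (10,24,fn); (24,4,fn); (24,7,arg); result: nodes: 4:T, 7:W, 10:A, 13:D, 17:T, 19:A, 20:O, 21:T, 22:A, 23:A, 24:A edges: (10,7,arg); (10,24,fn); (19,17,fn); (19,23,arg); (22,20,fn); (22,21,arg); (23,13,fn); (23,17,arg); (24,4,fn); (24,7,arg)
final:
nodes: 4:T, 7:W, 10:A, 13:D, 17:T, 19:A, 20:O, 21:T, 22:A, 23:A, 24:A
edges: (10,7,arg); (10,24,fn); (19,17,fn); (19,23,arg); (22,20,fn); (22,21,arg); (23,13,fn); (23,17,arg); (24,4,fn); (24,7,arg)


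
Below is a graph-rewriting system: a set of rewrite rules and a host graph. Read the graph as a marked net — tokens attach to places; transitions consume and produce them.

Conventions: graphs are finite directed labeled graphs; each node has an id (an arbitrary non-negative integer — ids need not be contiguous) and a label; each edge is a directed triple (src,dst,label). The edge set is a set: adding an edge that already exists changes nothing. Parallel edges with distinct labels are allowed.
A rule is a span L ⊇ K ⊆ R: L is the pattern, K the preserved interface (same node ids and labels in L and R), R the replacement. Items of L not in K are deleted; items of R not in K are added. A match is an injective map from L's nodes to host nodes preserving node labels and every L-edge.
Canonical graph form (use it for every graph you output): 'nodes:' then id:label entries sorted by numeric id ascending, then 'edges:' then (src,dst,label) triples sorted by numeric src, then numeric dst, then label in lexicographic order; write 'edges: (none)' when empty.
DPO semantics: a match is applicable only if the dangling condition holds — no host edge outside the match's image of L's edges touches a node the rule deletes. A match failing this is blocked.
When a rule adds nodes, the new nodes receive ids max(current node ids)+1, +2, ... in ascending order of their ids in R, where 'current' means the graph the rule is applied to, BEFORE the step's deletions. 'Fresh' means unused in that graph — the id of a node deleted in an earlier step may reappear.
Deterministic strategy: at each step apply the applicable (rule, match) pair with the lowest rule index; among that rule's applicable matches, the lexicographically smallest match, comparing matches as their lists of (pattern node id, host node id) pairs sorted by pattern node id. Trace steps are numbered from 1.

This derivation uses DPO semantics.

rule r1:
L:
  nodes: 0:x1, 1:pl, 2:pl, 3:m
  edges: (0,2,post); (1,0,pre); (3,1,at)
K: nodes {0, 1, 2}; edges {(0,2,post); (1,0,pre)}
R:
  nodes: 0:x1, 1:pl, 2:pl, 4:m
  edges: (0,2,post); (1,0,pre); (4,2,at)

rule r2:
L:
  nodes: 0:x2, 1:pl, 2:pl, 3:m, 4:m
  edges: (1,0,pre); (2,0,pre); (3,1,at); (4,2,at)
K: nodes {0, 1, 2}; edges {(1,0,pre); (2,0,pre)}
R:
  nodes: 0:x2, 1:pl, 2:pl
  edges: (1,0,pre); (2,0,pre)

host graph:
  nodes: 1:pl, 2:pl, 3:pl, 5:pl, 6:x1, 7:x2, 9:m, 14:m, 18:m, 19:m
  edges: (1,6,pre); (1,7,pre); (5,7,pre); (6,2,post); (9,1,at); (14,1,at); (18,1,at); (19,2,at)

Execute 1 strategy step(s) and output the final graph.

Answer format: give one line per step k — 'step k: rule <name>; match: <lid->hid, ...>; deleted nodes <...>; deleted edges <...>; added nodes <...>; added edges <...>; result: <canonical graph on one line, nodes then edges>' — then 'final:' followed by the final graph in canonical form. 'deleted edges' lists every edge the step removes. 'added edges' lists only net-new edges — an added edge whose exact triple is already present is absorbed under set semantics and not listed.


step 1: rule r1; match: 0->6, 1->1, 2->2, 3->9; deleted nodes 9; deleted edges (9,1,at); added nodes 20; added edges (20,2,at); result: nodes: 1:pl, 2:pl, 3:pl, 5:pl, 6:x1, 7:x2, 14:m, 18:m, 19:m, 20:m edges: (1,6,pre); (1,7,pre); (5,7,pre); (6,2,post); (14,1,at); (18,1,at); (19,2,at); (20,2,at)
final:
nodes: 1:pl, 2:pl, 3:pl, 5:pl, 6:x1, 7:x2, 14:m, 18:m, 19:m, 20:m
edges: (1,6,pre); (1,7,pre); (5,7,pre); (6,2,post); (14,1,at); (18,1,at); (19,2,at); (20,2,at)


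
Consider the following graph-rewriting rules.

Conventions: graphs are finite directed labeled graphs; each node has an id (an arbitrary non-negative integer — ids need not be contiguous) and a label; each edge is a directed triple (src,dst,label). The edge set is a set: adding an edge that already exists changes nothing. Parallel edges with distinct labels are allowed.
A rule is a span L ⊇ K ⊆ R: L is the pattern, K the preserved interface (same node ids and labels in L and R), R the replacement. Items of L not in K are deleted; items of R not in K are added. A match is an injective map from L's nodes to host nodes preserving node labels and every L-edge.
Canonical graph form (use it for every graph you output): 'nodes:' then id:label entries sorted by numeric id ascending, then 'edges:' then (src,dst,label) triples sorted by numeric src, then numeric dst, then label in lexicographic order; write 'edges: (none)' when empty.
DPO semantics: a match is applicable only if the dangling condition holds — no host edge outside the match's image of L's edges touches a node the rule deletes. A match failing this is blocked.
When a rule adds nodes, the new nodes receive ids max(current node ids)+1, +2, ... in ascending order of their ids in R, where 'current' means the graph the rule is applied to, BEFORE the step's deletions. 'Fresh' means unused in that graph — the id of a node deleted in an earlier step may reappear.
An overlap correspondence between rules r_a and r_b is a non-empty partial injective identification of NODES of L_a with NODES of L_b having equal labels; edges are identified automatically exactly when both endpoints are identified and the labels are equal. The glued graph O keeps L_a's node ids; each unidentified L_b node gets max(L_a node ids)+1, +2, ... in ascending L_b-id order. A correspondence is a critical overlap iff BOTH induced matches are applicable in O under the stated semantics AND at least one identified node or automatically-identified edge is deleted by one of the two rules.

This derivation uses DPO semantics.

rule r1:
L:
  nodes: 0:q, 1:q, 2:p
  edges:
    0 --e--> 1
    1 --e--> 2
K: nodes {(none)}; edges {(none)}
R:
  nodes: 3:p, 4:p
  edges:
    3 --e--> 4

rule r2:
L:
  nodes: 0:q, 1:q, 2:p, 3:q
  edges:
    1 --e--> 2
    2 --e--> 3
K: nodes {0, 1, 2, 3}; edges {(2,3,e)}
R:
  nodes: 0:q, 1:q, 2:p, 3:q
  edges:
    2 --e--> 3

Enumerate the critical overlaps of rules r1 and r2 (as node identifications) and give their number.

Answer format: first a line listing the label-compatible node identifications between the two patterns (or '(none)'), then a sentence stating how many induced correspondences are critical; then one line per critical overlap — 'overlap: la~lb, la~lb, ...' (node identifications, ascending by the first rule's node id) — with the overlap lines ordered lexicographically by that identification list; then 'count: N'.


label-compatible node identifications between L(r1) and L(r2): 0~0, 0~1, 0~3, 1~0, 1~1, 1~3, 2~2
2 of the induced correspondences are critical overlaps of r1 and r2.
overlap: 0~0
overlap: 1~0
count: 2


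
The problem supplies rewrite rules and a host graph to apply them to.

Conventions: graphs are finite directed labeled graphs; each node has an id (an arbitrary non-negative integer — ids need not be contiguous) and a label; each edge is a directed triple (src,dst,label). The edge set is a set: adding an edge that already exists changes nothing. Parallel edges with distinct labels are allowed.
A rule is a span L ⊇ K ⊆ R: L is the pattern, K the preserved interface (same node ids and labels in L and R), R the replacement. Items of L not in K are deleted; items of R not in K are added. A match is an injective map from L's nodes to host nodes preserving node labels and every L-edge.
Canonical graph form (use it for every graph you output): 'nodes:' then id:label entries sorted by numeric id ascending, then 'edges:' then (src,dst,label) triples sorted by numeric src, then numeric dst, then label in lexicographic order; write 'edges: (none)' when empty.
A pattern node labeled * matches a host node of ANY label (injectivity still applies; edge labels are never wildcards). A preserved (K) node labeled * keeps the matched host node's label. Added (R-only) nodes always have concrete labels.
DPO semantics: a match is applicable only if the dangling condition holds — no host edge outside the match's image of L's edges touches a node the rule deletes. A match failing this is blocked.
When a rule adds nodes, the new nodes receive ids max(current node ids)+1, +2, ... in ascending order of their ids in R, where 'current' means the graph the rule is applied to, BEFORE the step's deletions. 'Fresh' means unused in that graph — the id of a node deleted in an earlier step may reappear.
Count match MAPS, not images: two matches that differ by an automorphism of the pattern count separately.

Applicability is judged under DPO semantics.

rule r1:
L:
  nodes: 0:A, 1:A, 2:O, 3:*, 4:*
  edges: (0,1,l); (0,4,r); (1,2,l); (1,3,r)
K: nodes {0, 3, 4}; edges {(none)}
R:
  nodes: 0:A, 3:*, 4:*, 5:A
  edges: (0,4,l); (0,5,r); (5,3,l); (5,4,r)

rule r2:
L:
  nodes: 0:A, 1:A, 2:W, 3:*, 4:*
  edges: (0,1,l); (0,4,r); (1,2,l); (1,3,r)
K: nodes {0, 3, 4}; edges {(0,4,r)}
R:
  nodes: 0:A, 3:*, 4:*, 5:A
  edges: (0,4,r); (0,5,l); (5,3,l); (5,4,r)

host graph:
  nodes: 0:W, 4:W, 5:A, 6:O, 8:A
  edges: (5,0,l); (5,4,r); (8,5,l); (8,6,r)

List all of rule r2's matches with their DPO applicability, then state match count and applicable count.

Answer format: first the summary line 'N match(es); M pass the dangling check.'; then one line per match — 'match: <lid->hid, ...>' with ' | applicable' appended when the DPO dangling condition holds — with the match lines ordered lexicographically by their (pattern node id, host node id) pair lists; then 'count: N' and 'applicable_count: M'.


1 match(es); 1 pass the dangling check.
match: 0->8, 1->5, 2->0, 3->4, 4->6 | applicable
count: 1
applicable_count: 1


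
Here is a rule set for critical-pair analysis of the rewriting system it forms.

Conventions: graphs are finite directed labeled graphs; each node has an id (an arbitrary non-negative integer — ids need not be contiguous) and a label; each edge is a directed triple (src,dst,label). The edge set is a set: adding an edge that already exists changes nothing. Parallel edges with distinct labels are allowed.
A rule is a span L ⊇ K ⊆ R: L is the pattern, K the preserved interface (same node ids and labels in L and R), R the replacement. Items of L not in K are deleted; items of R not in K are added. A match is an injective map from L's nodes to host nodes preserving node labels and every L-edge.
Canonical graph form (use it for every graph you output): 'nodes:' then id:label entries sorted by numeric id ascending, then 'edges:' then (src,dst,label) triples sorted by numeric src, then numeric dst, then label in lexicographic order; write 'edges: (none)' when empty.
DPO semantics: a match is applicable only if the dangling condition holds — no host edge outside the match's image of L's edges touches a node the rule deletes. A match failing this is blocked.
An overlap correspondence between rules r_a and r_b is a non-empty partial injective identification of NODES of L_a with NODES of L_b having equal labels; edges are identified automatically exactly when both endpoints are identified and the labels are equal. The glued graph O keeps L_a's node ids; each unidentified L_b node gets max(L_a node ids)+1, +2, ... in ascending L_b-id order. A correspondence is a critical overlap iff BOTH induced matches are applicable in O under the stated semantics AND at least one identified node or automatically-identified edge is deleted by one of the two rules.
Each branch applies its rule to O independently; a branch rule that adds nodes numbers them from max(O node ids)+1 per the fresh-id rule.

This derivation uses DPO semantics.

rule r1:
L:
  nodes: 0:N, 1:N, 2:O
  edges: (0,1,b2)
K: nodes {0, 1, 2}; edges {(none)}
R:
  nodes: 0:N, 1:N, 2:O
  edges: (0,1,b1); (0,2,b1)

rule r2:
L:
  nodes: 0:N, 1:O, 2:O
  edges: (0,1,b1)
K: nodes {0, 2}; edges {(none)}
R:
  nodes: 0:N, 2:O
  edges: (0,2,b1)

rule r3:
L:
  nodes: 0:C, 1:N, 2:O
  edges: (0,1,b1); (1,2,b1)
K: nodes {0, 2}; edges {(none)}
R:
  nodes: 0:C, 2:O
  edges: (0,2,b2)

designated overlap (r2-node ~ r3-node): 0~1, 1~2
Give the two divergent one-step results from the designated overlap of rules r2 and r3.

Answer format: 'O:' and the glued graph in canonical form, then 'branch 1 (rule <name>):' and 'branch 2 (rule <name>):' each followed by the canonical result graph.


O:
nodes: 0:N, 1:O, 2:O, 3:C
edges: (0,1,b1); (3,0,b1)
branch 1 (rule r2):
nodes: 0:N, 2:O, 3:C
edges: (0,2,b1); (3,0,b1)
branch 2 (rule r3):
nodes: 1:O, 2:O, 3:C
edges: (3,1,b2)
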